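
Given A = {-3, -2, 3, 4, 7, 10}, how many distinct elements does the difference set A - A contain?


A - A = {a - a' : a, a' ∈ A}; |A| = 6.
Bounds: 2|A|-1 ≤ |A - A| ≤ |A|² - |A| + 1, i.e. 11 ≤ |A - A| ≤ 31.
Note: 0 ∈ A - A always (from a - a). The set is symmetric: if d ∈ A - A then -d ∈ A - A.
Enumerate nonzero differences d = a - a' with a > a' (then include -d):
Positive differences: {1, 3, 4, 5, 6, 7, 9, 10, 12, 13}
Full difference set: {0} ∪ (positive diffs) ∪ (negative diffs).
|A - A| = 1 + 2·10 = 21 (matches direct enumeration: 21).

|A - A| = 21


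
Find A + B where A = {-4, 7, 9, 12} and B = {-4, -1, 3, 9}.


A + B = {a + b : a ∈ A, b ∈ B}.
Enumerate all |A|·|B| = 4·4 = 16 pairs (a, b) and collect distinct sums.
a = -4: -4+-4=-8, -4+-1=-5, -4+3=-1, -4+9=5
a = 7: 7+-4=3, 7+-1=6, 7+3=10, 7+9=16
a = 9: 9+-4=5, 9+-1=8, 9+3=12, 9+9=18
a = 12: 12+-4=8, 12+-1=11, 12+3=15, 12+9=21
Collecting distinct sums: A + B = {-8, -5, -1, 3, 5, 6, 8, 10, 11, 12, 15, 16, 18, 21}
|A + B| = 14

A + B = {-8, -5, -1, 3, 5, 6, 8, 10, 11, 12, 15, 16, 18, 21}


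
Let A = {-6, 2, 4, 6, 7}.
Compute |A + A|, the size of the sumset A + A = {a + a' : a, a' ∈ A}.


A + A = {a + a' : a, a' ∈ A}; |A| = 5.
General bounds: 2|A| - 1 ≤ |A + A| ≤ |A|(|A|+1)/2, i.e. 9 ≤ |A + A| ≤ 15.
Lower bound 2|A|-1 is attained iff A is an arithmetic progression.
Enumerate sums a + a' for a ≤ a' (symmetric, so this suffices):
a = -6: -6+-6=-12, -6+2=-4, -6+4=-2, -6+6=0, -6+7=1
a = 2: 2+2=4, 2+4=6, 2+6=8, 2+7=9
a = 4: 4+4=8, 4+6=10, 4+7=11
a = 6: 6+6=12, 6+7=13
a = 7: 7+7=14
Distinct sums: {-12, -4, -2, 0, 1, 4, 6, 8, 9, 10, 11, 12, 13, 14}
|A + A| = 14

|A + A| = 14


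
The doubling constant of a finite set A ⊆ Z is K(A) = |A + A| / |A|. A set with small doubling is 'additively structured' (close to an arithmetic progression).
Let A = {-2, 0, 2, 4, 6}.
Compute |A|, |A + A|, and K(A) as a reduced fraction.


|A| = 5.
Compute A + A by enumerating all 25 pairs.
A + A = {-4, -2, 0, 2, 4, 6, 8, 10, 12}, so |A + A| = 9.
K = |A + A| / |A| = 9/5 (already in lowest terms) ≈ 1.8000.
Reference: AP of size 5 gives K = 9/5 ≈ 1.8000; a fully generic set of size 5 gives K ≈ 3.0000.

|A| = 5, |A + A| = 9, K = 9/5.


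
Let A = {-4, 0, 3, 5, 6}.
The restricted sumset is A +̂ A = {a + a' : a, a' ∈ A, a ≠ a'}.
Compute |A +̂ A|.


Restricted sumset: A +̂ A = {a + a' : a ∈ A, a' ∈ A, a ≠ a'}.
Equivalently, take A + A and drop any sum 2a that is achievable ONLY as a + a for a ∈ A (i.e. sums representable only with equal summands).
Enumerate pairs (a, a') with a < a' (symmetric, so each unordered pair gives one sum; this covers all a ≠ a'):
  -4 + 0 = -4
  -4 + 3 = -1
  -4 + 5 = 1
  -4 + 6 = 2
  0 + 3 = 3
  0 + 5 = 5
  0 + 6 = 6
  3 + 5 = 8
  3 + 6 = 9
  5 + 6 = 11
Collected distinct sums: {-4, -1, 1, 2, 3, 5, 6, 8, 9, 11}
|A +̂ A| = 10
(Reference bound: |A +̂ A| ≥ 2|A| - 3 for |A| ≥ 2, with |A| = 5 giving ≥ 7.)

|A +̂ A| = 10


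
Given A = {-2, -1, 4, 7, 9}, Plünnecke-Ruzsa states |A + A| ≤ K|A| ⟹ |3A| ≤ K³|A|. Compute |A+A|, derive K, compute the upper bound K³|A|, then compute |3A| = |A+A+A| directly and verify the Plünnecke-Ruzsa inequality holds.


|A| = 5.
Step 1: Compute A + A by enumerating all 25 pairs.
A + A = {-4, -3, -2, 2, 3, 5, 6, 7, 8, 11, 13, 14, 16, 18}, so |A + A| = 14.
Step 2: Doubling constant K = |A + A|/|A| = 14/5 = 14/5 ≈ 2.8000.
Step 3: Plünnecke-Ruzsa gives |3A| ≤ K³·|A| = (2.8000)³ · 5 ≈ 109.7600.
Step 4: Compute 3A = A + A + A directly by enumerating all triples (a,b,c) ∈ A³; |3A| = 28.
Step 5: Check 28 ≤ 109.7600? Yes ✓.

K = 14/5, Plünnecke-Ruzsa bound K³|A| ≈ 109.7600, |3A| = 28, inequality holds.


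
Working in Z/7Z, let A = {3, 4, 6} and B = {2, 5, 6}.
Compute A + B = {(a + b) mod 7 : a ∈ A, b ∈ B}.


Work in Z/7Z: reduce every sum a + b modulo 7.
Enumerate all 9 pairs:
a = 3: 3+2=5, 3+5=1, 3+6=2
a = 4: 4+2=6, 4+5=2, 4+6=3
a = 6: 6+2=1, 6+5=4, 6+6=5
Distinct residues collected: {1, 2, 3, 4, 5, 6}
|A + B| = 6 (out of 7 total residues).

A + B = {1, 2, 3, 4, 5, 6}


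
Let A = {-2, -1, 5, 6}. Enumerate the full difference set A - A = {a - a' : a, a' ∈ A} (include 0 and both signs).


A - A = {a - a' : a, a' ∈ A}.
Compute a - a' for each ordered pair (a, a'):
a = -2: -2--2=0, -2--1=-1, -2-5=-7, -2-6=-8
a = -1: -1--2=1, -1--1=0, -1-5=-6, -1-6=-7
a = 5: 5--2=7, 5--1=6, 5-5=0, 5-6=-1
a = 6: 6--2=8, 6--1=7, 6-5=1, 6-6=0
Collecting distinct values (and noting 0 appears from a-a):
A - A = {-8, -7, -6, -1, 0, 1, 6, 7, 8}
|A - A| = 9

A - A = {-8, -7, -6, -1, 0, 1, 6, 7, 8}


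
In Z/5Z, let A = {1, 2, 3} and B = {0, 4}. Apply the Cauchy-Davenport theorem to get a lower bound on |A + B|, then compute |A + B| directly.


Cauchy-Davenport: |A + B| ≥ min(p, |A| + |B| - 1) for A, B nonempty in Z/pZ.
|A| = 3, |B| = 2, p = 5.
CD lower bound = min(5, 3 + 2 - 1) = min(5, 4) = 4.
Compute A + B mod 5 directly:
a = 1: 1+0=1, 1+4=0
a = 2: 2+0=2, 2+4=1
a = 3: 3+0=3, 3+4=2
A + B = {0, 1, 2, 3}, so |A + B| = 4.
Verify: 4 ≥ 4? Yes ✓.

CD lower bound = 4, actual |A + B| = 4.


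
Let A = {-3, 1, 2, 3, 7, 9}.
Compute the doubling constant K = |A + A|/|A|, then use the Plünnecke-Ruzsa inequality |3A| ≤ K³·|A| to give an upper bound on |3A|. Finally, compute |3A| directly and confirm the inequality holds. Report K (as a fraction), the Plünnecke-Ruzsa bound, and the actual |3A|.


|A| = 6.
Step 1: Compute A + A by enumerating all 36 pairs.
A + A = {-6, -2, -1, 0, 2, 3, 4, 5, 6, 8, 9, 10, 11, 12, 14, 16, 18}, so |A + A| = 17.
Step 2: Doubling constant K = |A + A|/|A| = 17/6 = 17/6 ≈ 2.8333.
Step 3: Plünnecke-Ruzsa gives |3A| ≤ K³·|A| = (2.8333)³ · 6 ≈ 136.4722.
Step 4: Compute 3A = A + A + A directly by enumerating all triples (a,b,c) ∈ A³; |3A| = 30.
Step 5: Check 30 ≤ 136.4722? Yes ✓.

K = 17/6, Plünnecke-Ruzsa bound K³|A| ≈ 136.4722, |3A| = 30, inequality holds.


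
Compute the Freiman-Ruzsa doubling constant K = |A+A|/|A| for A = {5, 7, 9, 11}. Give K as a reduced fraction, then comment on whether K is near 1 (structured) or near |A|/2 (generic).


|A| = 4.
Compute A + A by enumerating all 16 pairs.
A + A = {10, 12, 14, 16, 18, 20, 22}, so |A + A| = 7.
K = |A + A| / |A| = 7/4 (already in lowest terms) ≈ 1.7500.
Reference: AP of size 4 gives K = 7/4 ≈ 1.7500; a fully generic set of size 4 gives K ≈ 2.5000.

|A| = 4, |A + A| = 7, K = 7/4.


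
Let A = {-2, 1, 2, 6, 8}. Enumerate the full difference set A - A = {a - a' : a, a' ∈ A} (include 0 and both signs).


A - A = {a - a' : a, a' ∈ A}.
Compute a - a' for each ordered pair (a, a'):
a = -2: -2--2=0, -2-1=-3, -2-2=-4, -2-6=-8, -2-8=-10
a = 1: 1--2=3, 1-1=0, 1-2=-1, 1-6=-5, 1-8=-7
a = 2: 2--2=4, 2-1=1, 2-2=0, 2-6=-4, 2-8=-6
a = 6: 6--2=8, 6-1=5, 6-2=4, 6-6=0, 6-8=-2
a = 8: 8--2=10, 8-1=7, 8-2=6, 8-6=2, 8-8=0
Collecting distinct values (and noting 0 appears from a-a):
A - A = {-10, -8, -7, -6, -5, -4, -3, -2, -1, 0, 1, 2, 3, 4, 5, 6, 7, 8, 10}
|A - A| = 19

A - A = {-10, -8, -7, -6, -5, -4, -3, -2, -1, 0, 1, 2, 3, 4, 5, 6, 7, 8, 10}


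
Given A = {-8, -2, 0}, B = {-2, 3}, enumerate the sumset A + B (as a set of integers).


A + B = {a + b : a ∈ A, b ∈ B}.
Enumerate all |A|·|B| = 3·2 = 6 pairs (a, b) and collect distinct sums.
a = -8: -8+-2=-10, -8+3=-5
a = -2: -2+-2=-4, -2+3=1
a = 0: 0+-2=-2, 0+3=3
Collecting distinct sums: A + B = {-10, -5, -4, -2, 1, 3}
|A + B| = 6

A + B = {-10, -5, -4, -2, 1, 3}


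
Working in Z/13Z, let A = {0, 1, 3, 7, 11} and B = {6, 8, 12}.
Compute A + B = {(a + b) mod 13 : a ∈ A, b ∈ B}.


Work in Z/13Z: reduce every sum a + b modulo 13.
Enumerate all 15 pairs:
a = 0: 0+6=6, 0+8=8, 0+12=12
a = 1: 1+6=7, 1+8=9, 1+12=0
a = 3: 3+6=9, 3+8=11, 3+12=2
a = 7: 7+6=0, 7+8=2, 7+12=6
a = 11: 11+6=4, 11+8=6, 11+12=10
Distinct residues collected: {0, 2, 4, 6, 7, 8, 9, 10, 11, 12}
|A + B| = 10 (out of 13 total residues).

A + B = {0, 2, 4, 6, 7, 8, 9, 10, 11, 12}


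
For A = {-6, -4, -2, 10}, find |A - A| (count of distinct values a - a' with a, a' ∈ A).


A - A = {a - a' : a, a' ∈ A}; |A| = 4.
Bounds: 2|A|-1 ≤ |A - A| ≤ |A|² - |A| + 1, i.e. 7 ≤ |A - A| ≤ 13.
Note: 0 ∈ A - A always (from a - a). The set is symmetric: if d ∈ A - A then -d ∈ A - A.
Enumerate nonzero differences d = a - a' with a > a' (then include -d):
Positive differences: {2, 4, 12, 14, 16}
Full difference set: {0} ∪ (positive diffs) ∪ (negative diffs).
|A - A| = 1 + 2·5 = 11 (matches direct enumeration: 11).

|A - A| = 11


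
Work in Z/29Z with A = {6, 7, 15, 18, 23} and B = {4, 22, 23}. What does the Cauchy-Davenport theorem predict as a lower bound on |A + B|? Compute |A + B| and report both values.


Cauchy-Davenport: |A + B| ≥ min(p, |A| + |B| - 1) for A, B nonempty in Z/pZ.
|A| = 5, |B| = 3, p = 29.
CD lower bound = min(29, 5 + 3 - 1) = min(29, 7) = 7.
Compute A + B mod 29 directly:
a = 6: 6+4=10, 6+22=28, 6+23=0
a = 7: 7+4=11, 7+22=0, 7+23=1
a = 15: 15+4=19, 15+22=8, 15+23=9
a = 18: 18+4=22, 18+22=11, 18+23=12
a = 23: 23+4=27, 23+22=16, 23+23=17
A + B = {0, 1, 8, 9, 10, 11, 12, 16, 17, 19, 22, 27, 28}, so |A + B| = 13.
Verify: 13 ≥ 7? Yes ✓.

CD lower bound = 7, actual |A + B| = 13.


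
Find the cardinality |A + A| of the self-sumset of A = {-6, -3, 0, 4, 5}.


A + A = {a + a' : a, a' ∈ A}; |A| = 5.
General bounds: 2|A| - 1 ≤ |A + A| ≤ |A|(|A|+1)/2, i.e. 9 ≤ |A + A| ≤ 15.
Lower bound 2|A|-1 is attained iff A is an arithmetic progression.
Enumerate sums a + a' for a ≤ a' (symmetric, so this suffices):
a = -6: -6+-6=-12, -6+-3=-9, -6+0=-6, -6+4=-2, -6+5=-1
a = -3: -3+-3=-6, -3+0=-3, -3+4=1, -3+5=2
a = 0: 0+0=0, 0+4=4, 0+5=5
a = 4: 4+4=8, 4+5=9
a = 5: 5+5=10
Distinct sums: {-12, -9, -6, -3, -2, -1, 0, 1, 2, 4, 5, 8, 9, 10}
|A + A| = 14

|A + A| = 14


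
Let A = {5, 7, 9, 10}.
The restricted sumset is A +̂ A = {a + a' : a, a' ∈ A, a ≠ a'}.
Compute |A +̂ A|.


Restricted sumset: A +̂ A = {a + a' : a ∈ A, a' ∈ A, a ≠ a'}.
Equivalently, take A + A and drop any sum 2a that is achievable ONLY as a + a for a ∈ A (i.e. sums representable only with equal summands).
Enumerate pairs (a, a') with a < a' (symmetric, so each unordered pair gives one sum; this covers all a ≠ a'):
  5 + 7 = 12
  5 + 9 = 14
  5 + 10 = 15
  7 + 9 = 16
  7 + 10 = 17
  9 + 10 = 19
Collected distinct sums: {12, 14, 15, 16, 17, 19}
|A +̂ A| = 6
(Reference bound: |A +̂ A| ≥ 2|A| - 3 for |A| ≥ 2, with |A| = 4 giving ≥ 5.)

|A +̂ A| = 6


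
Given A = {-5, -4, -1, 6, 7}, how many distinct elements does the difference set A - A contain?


A - A = {a - a' : a, a' ∈ A}; |A| = 5.
Bounds: 2|A|-1 ≤ |A - A| ≤ |A|² - |A| + 1, i.e. 9 ≤ |A - A| ≤ 21.
Note: 0 ∈ A - A always (from a - a). The set is symmetric: if d ∈ A - A then -d ∈ A - A.
Enumerate nonzero differences d = a - a' with a > a' (then include -d):
Positive differences: {1, 3, 4, 7, 8, 10, 11, 12}
Full difference set: {0} ∪ (positive diffs) ∪ (negative diffs).
|A - A| = 1 + 2·8 = 17 (matches direct enumeration: 17).

|A - A| = 17


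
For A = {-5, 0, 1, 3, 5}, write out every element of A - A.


A - A = {a - a' : a, a' ∈ A}.
Compute a - a' for each ordered pair (a, a'):
a = -5: -5--5=0, -5-0=-5, -5-1=-6, -5-3=-8, -5-5=-10
a = 0: 0--5=5, 0-0=0, 0-1=-1, 0-3=-3, 0-5=-5
a = 1: 1--5=6, 1-0=1, 1-1=0, 1-3=-2, 1-5=-4
a = 3: 3--5=8, 3-0=3, 3-1=2, 3-3=0, 3-5=-2
a = 5: 5--5=10, 5-0=5, 5-1=4, 5-3=2, 5-5=0
Collecting distinct values (and noting 0 appears from a-a):
A - A = {-10, -8, -6, -5, -4, -3, -2, -1, 0, 1, 2, 3, 4, 5, 6, 8, 10}
|A - A| = 17

A - A = {-10, -8, -6, -5, -4, -3, -2, -1, 0, 1, 2, 3, 4, 5, 6, 8, 10}


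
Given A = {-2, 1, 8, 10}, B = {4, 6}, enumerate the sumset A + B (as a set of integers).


A + B = {a + b : a ∈ A, b ∈ B}.
Enumerate all |A|·|B| = 4·2 = 8 pairs (a, b) and collect distinct sums.
a = -2: -2+4=2, -2+6=4
a = 1: 1+4=5, 1+6=7
a = 8: 8+4=12, 8+6=14
a = 10: 10+4=14, 10+6=16
Collecting distinct sums: A + B = {2, 4, 5, 7, 12, 14, 16}
|A + B| = 7

A + B = {2, 4, 5, 7, 12, 14, 16}


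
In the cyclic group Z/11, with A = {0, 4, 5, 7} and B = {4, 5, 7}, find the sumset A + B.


Work in Z/11Z: reduce every sum a + b modulo 11.
Enumerate all 12 pairs:
a = 0: 0+4=4, 0+5=5, 0+7=7
a = 4: 4+4=8, 4+5=9, 4+7=0
a = 5: 5+4=9, 5+5=10, 5+7=1
a = 7: 7+4=0, 7+5=1, 7+7=3
Distinct residues collected: {0, 1, 3, 4, 5, 7, 8, 9, 10}
|A + B| = 9 (out of 11 total residues).

A + B = {0, 1, 3, 4, 5, 7, 8, 9, 10}


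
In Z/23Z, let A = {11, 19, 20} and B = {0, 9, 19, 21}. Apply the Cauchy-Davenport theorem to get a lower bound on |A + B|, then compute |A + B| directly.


Cauchy-Davenport: |A + B| ≥ min(p, |A| + |B| - 1) for A, B nonempty in Z/pZ.
|A| = 3, |B| = 4, p = 23.
CD lower bound = min(23, 3 + 4 - 1) = min(23, 6) = 6.
Compute A + B mod 23 directly:
a = 11: 11+0=11, 11+9=20, 11+19=7, 11+21=9
a = 19: 19+0=19, 19+9=5, 19+19=15, 19+21=17
a = 20: 20+0=20, 20+9=6, 20+19=16, 20+21=18
A + B = {5, 6, 7, 9, 11, 15, 16, 17, 18, 19, 20}, so |A + B| = 11.
Verify: 11 ≥ 6? Yes ✓.

CD lower bound = 6, actual |A + B| = 11.


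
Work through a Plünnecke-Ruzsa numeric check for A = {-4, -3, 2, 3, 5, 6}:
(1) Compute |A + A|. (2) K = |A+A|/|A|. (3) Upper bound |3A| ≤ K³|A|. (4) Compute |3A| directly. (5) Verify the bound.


|A| = 6.
Step 1: Compute A + A by enumerating all 36 pairs.
A + A = {-8, -7, -6, -2, -1, 0, 1, 2, 3, 4, 5, 6, 7, 8, 9, 10, 11, 12}, so |A + A| = 18.
Step 2: Doubling constant K = |A + A|/|A| = 18/6 = 18/6 ≈ 3.0000.
Step 3: Plünnecke-Ruzsa gives |3A| ≤ K³·|A| = (3.0000)³ · 6 ≈ 162.0000.
Step 4: Compute 3A = A + A + A directly by enumerating all triples (a,b,c) ∈ A³; |3A| = 29.
Step 5: Check 29 ≤ 162.0000? Yes ✓.

K = 18/6, Plünnecke-Ruzsa bound K³|A| ≈ 162.0000, |3A| = 29, inequality holds.


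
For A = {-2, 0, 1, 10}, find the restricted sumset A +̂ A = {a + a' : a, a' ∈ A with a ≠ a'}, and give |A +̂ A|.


Restricted sumset: A +̂ A = {a + a' : a ∈ A, a' ∈ A, a ≠ a'}.
Equivalently, take A + A and drop any sum 2a that is achievable ONLY as a + a for a ∈ A (i.e. sums representable only with equal summands).
Enumerate pairs (a, a') with a < a' (symmetric, so each unordered pair gives one sum; this covers all a ≠ a'):
  -2 + 0 = -2
  -2 + 1 = -1
  -2 + 10 = 8
  0 + 1 = 1
  0 + 10 = 10
  1 + 10 = 11
Collected distinct sums: {-2, -1, 1, 8, 10, 11}
|A +̂ A| = 6
(Reference bound: |A +̂ A| ≥ 2|A| - 3 for |A| ≥ 2, with |A| = 4 giving ≥ 5.)

|A +̂ A| = 6


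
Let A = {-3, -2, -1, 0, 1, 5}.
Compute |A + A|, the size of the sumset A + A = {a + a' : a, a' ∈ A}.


A + A = {a + a' : a, a' ∈ A}; |A| = 6.
General bounds: 2|A| - 1 ≤ |A + A| ≤ |A|(|A|+1)/2, i.e. 11 ≤ |A + A| ≤ 21.
Lower bound 2|A|-1 is attained iff A is an arithmetic progression.
Enumerate sums a + a' for a ≤ a' (symmetric, so this suffices):
a = -3: -3+-3=-6, -3+-2=-5, -3+-1=-4, -3+0=-3, -3+1=-2, -3+5=2
a = -2: -2+-2=-4, -2+-1=-3, -2+0=-2, -2+1=-1, -2+5=3
a = -1: -1+-1=-2, -1+0=-1, -1+1=0, -1+5=4
a = 0: 0+0=0, 0+1=1, 0+5=5
a = 1: 1+1=2, 1+5=6
a = 5: 5+5=10
Distinct sums: {-6, -5, -4, -3, -2, -1, 0, 1, 2, 3, 4, 5, 6, 10}
|A + A| = 14

|A + A| = 14


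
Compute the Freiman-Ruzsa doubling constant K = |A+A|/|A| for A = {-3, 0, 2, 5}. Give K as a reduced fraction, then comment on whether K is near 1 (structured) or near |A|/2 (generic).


|A| = 4.
Compute A + A by enumerating all 16 pairs.
A + A = {-6, -3, -1, 0, 2, 4, 5, 7, 10}, so |A + A| = 9.
K = |A + A| / |A| = 9/4 (already in lowest terms) ≈ 2.2500.
Reference: AP of size 4 gives K = 7/4 ≈ 1.7500; a fully generic set of size 4 gives K ≈ 2.5000.

|A| = 4, |A + A| = 9, K = 9/4.


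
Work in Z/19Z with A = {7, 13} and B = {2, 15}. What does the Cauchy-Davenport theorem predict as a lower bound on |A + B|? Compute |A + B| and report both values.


Cauchy-Davenport: |A + B| ≥ min(p, |A| + |B| - 1) for A, B nonempty in Z/pZ.
|A| = 2, |B| = 2, p = 19.
CD lower bound = min(19, 2 + 2 - 1) = min(19, 3) = 3.
Compute A + B mod 19 directly:
a = 7: 7+2=9, 7+15=3
a = 13: 13+2=15, 13+15=9
A + B = {3, 9, 15}, so |A + B| = 3.
Verify: 3 ≥ 3? Yes ✓.

CD lower bound = 3, actual |A + B| = 3.


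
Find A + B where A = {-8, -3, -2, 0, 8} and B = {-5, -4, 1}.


A + B = {a + b : a ∈ A, b ∈ B}.
Enumerate all |A|·|B| = 5·3 = 15 pairs (a, b) and collect distinct sums.
a = -8: -8+-5=-13, -8+-4=-12, -8+1=-7
a = -3: -3+-5=-8, -3+-4=-7, -3+1=-2
a = -2: -2+-5=-7, -2+-4=-6, -2+1=-1
a = 0: 0+-5=-5, 0+-4=-4, 0+1=1
a = 8: 8+-5=3, 8+-4=4, 8+1=9
Collecting distinct sums: A + B = {-13, -12, -8, -7, -6, -5, -4, -2, -1, 1, 3, 4, 9}
|A + B| = 13

A + B = {-13, -12, -8, -7, -6, -5, -4, -2, -1, 1, 3, 4, 9}


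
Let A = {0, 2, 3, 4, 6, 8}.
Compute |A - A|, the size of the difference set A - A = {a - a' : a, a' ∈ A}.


A - A = {a - a' : a, a' ∈ A}; |A| = 6.
Bounds: 2|A|-1 ≤ |A - A| ≤ |A|² - |A| + 1, i.e. 11 ≤ |A - A| ≤ 31.
Note: 0 ∈ A - A always (from a - a). The set is symmetric: if d ∈ A - A then -d ∈ A - A.
Enumerate nonzero differences d = a - a' with a > a' (then include -d):
Positive differences: {1, 2, 3, 4, 5, 6, 8}
Full difference set: {0} ∪ (positive diffs) ∪ (negative diffs).
|A - A| = 1 + 2·7 = 15 (matches direct enumeration: 15).

|A - A| = 15


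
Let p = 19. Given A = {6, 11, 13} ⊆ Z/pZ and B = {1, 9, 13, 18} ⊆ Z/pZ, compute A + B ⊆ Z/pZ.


Work in Z/19Z: reduce every sum a + b modulo 19.
Enumerate all 12 pairs:
a = 6: 6+1=7, 6+9=15, 6+13=0, 6+18=5
a = 11: 11+1=12, 11+9=1, 11+13=5, 11+18=10
a = 13: 13+1=14, 13+9=3, 13+13=7, 13+18=12
Distinct residues collected: {0, 1, 3, 5, 7, 10, 12, 14, 15}
|A + B| = 9 (out of 19 total residues).

A + B = {0, 1, 3, 5, 7, 10, 12, 14, 15}


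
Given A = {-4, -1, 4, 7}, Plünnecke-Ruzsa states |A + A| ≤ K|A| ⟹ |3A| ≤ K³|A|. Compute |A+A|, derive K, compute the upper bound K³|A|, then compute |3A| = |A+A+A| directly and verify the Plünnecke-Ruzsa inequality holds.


|A| = 4.
Step 1: Compute A + A by enumerating all 16 pairs.
A + A = {-8, -5, -2, 0, 3, 6, 8, 11, 14}, so |A + A| = 9.
Step 2: Doubling constant K = |A + A|/|A| = 9/4 = 9/4 ≈ 2.2500.
Step 3: Plünnecke-Ruzsa gives |3A| ≤ K³·|A| = (2.2500)³ · 4 ≈ 45.5625.
Step 4: Compute 3A = A + A + A directly by enumerating all triples (a,b,c) ∈ A³; |3A| = 16.
Step 5: Check 16 ≤ 45.5625? Yes ✓.

K = 9/4, Plünnecke-Ruzsa bound K³|A| ≈ 45.5625, |3A| = 16, inequality holds.


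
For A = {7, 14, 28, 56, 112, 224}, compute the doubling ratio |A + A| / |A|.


|A| = 6.
Compute A + A by enumerating all 36 pairs.
A + A = {14, 21, 28, 35, 42, 56, 63, 70, 84, 112, 119, 126, 140, 168, 224, 231, 238, 252, 280, 336, 448}, so |A + A| = 21.
K = |A + A| / |A| = 21/6 = 7/2 ≈ 3.5000.
Reference: AP of size 6 gives K = 11/6 ≈ 1.8333; a fully generic set of size 6 gives K ≈ 3.5000.

|A| = 6, |A + A| = 21, K = 21/6 = 7/2.


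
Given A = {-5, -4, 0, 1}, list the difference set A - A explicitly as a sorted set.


A - A = {a - a' : a, a' ∈ A}.
Compute a - a' for each ordered pair (a, a'):
a = -5: -5--5=0, -5--4=-1, -5-0=-5, -5-1=-6
a = -4: -4--5=1, -4--4=0, -4-0=-4, -4-1=-5
a = 0: 0--5=5, 0--4=4, 0-0=0, 0-1=-1
a = 1: 1--5=6, 1--4=5, 1-0=1, 1-1=0
Collecting distinct values (and noting 0 appears from a-a):
A - A = {-6, -5, -4, -1, 0, 1, 4, 5, 6}
|A - A| = 9

A - A = {-6, -5, -4, -1, 0, 1, 4, 5, 6}


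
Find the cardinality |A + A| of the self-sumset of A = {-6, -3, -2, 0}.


A + A = {a + a' : a, a' ∈ A}; |A| = 4.
General bounds: 2|A| - 1 ≤ |A + A| ≤ |A|(|A|+1)/2, i.e. 7 ≤ |A + A| ≤ 10.
Lower bound 2|A|-1 is attained iff A is an arithmetic progression.
Enumerate sums a + a' for a ≤ a' (symmetric, so this suffices):
a = -6: -6+-6=-12, -6+-3=-9, -6+-2=-8, -6+0=-6
a = -3: -3+-3=-6, -3+-2=-5, -3+0=-3
a = -2: -2+-2=-4, -2+0=-2
a = 0: 0+0=0
Distinct sums: {-12, -9, -8, -6, -5, -4, -3, -2, 0}
|A + A| = 9

|A + A| = 9


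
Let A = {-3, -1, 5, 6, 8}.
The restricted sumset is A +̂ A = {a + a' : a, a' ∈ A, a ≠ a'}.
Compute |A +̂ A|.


Restricted sumset: A +̂ A = {a + a' : a ∈ A, a' ∈ A, a ≠ a'}.
Equivalently, take A + A and drop any sum 2a that is achievable ONLY as a + a for a ∈ A (i.e. sums representable only with equal summands).
Enumerate pairs (a, a') with a < a' (symmetric, so each unordered pair gives one sum; this covers all a ≠ a'):
  -3 + -1 = -4
  -3 + 5 = 2
  -3 + 6 = 3
  -3 + 8 = 5
  -1 + 5 = 4
  -1 + 6 = 5
  -1 + 8 = 7
  5 + 6 = 11
  5 + 8 = 13
  6 + 8 = 14
Collected distinct sums: {-4, 2, 3, 4, 5, 7, 11, 13, 14}
|A +̂ A| = 9
(Reference bound: |A +̂ A| ≥ 2|A| - 3 for |A| ≥ 2, with |A| = 5 giving ≥ 7.)

|A +̂ A| = 9


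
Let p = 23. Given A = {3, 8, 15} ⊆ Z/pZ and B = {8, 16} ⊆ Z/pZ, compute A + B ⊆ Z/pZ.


Work in Z/23Z: reduce every sum a + b modulo 23.
Enumerate all 6 pairs:
a = 3: 3+8=11, 3+16=19
a = 8: 8+8=16, 8+16=1
a = 15: 15+8=0, 15+16=8
Distinct residues collected: {0, 1, 8, 11, 16, 19}
|A + B| = 6 (out of 23 total residues).

A + B = {0, 1, 8, 11, 16, 19}


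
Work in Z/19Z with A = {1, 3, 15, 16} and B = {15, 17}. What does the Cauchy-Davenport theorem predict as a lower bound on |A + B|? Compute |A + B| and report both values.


Cauchy-Davenport: |A + B| ≥ min(p, |A| + |B| - 1) for A, B nonempty in Z/pZ.
|A| = 4, |B| = 2, p = 19.
CD lower bound = min(19, 4 + 2 - 1) = min(19, 5) = 5.
Compute A + B mod 19 directly:
a = 1: 1+15=16, 1+17=18
a = 3: 3+15=18, 3+17=1
a = 15: 15+15=11, 15+17=13
a = 16: 16+15=12, 16+17=14
A + B = {1, 11, 12, 13, 14, 16, 18}, so |A + B| = 7.
Verify: 7 ≥ 5? Yes ✓.

CD lower bound = 5, actual |A + B| = 7.


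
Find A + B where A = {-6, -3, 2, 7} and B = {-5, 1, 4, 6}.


A + B = {a + b : a ∈ A, b ∈ B}.
Enumerate all |A|·|B| = 4·4 = 16 pairs (a, b) and collect distinct sums.
a = -6: -6+-5=-11, -6+1=-5, -6+4=-2, -6+6=0
a = -3: -3+-5=-8, -3+1=-2, -3+4=1, -3+6=3
a = 2: 2+-5=-3, 2+1=3, 2+4=6, 2+6=8
a = 7: 7+-5=2, 7+1=8, 7+4=11, 7+6=13
Collecting distinct sums: A + B = {-11, -8, -5, -3, -2, 0, 1, 2, 3, 6, 8, 11, 13}
|A + B| = 13

A + B = {-11, -8, -5, -3, -2, 0, 1, 2, 3, 6, 8, 11, 13}


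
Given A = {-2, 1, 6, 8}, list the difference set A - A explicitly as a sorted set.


A - A = {a - a' : a, a' ∈ A}.
Compute a - a' for each ordered pair (a, a'):
a = -2: -2--2=0, -2-1=-3, -2-6=-8, -2-8=-10
a = 1: 1--2=3, 1-1=0, 1-6=-5, 1-8=-7
a = 6: 6--2=8, 6-1=5, 6-6=0, 6-8=-2
a = 8: 8--2=10, 8-1=7, 8-6=2, 8-8=0
Collecting distinct values (and noting 0 appears from a-a):
A - A = {-10, -8, -7, -5, -3, -2, 0, 2, 3, 5, 7, 8, 10}
|A - A| = 13

A - A = {-10, -8, -7, -5, -3, -2, 0, 2, 3, 5, 7, 8, 10}


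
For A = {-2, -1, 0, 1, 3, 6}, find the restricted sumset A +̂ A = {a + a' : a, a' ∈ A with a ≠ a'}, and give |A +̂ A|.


Restricted sumset: A +̂ A = {a + a' : a ∈ A, a' ∈ A, a ≠ a'}.
Equivalently, take A + A and drop any sum 2a that is achievable ONLY as a + a for a ∈ A (i.e. sums representable only with equal summands).
Enumerate pairs (a, a') with a < a' (symmetric, so each unordered pair gives one sum; this covers all a ≠ a'):
  -2 + -1 = -3
  -2 + 0 = -2
  -2 + 1 = -1
  -2 + 3 = 1
  -2 + 6 = 4
  -1 + 0 = -1
  -1 + 1 = 0
  -1 + 3 = 2
  -1 + 6 = 5
  0 + 1 = 1
  0 + 3 = 3
  0 + 6 = 6
  1 + 3 = 4
  1 + 6 = 7
  3 + 6 = 9
Collected distinct sums: {-3, -2, -1, 0, 1, 2, 3, 4, 5, 6, 7, 9}
|A +̂ A| = 12
(Reference bound: |A +̂ A| ≥ 2|A| - 3 for |A| ≥ 2, with |A| = 6 giving ≥ 9.)

|A +̂ A| = 12


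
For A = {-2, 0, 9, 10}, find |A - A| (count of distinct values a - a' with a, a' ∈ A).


A - A = {a - a' : a, a' ∈ A}; |A| = 4.
Bounds: 2|A|-1 ≤ |A - A| ≤ |A|² - |A| + 1, i.e. 7 ≤ |A - A| ≤ 13.
Note: 0 ∈ A - A always (from a - a). The set is symmetric: if d ∈ A - A then -d ∈ A - A.
Enumerate nonzero differences d = a - a' with a > a' (then include -d):
Positive differences: {1, 2, 9, 10, 11, 12}
Full difference set: {0} ∪ (positive diffs) ∪ (negative diffs).
|A - A| = 1 + 2·6 = 13 (matches direct enumeration: 13).

|A - A| = 13


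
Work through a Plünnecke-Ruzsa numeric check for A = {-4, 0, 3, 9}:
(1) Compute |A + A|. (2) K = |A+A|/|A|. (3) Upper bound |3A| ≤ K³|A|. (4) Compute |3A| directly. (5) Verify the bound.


|A| = 4.
Step 1: Compute A + A by enumerating all 16 pairs.
A + A = {-8, -4, -1, 0, 3, 5, 6, 9, 12, 18}, so |A + A| = 10.
Step 2: Doubling constant K = |A + A|/|A| = 10/4 = 10/4 ≈ 2.5000.
Step 3: Plünnecke-Ruzsa gives |3A| ≤ K³·|A| = (2.5000)³ · 4 ≈ 62.5000.
Step 4: Compute 3A = A + A + A directly by enumerating all triples (a,b,c) ∈ A³; |3A| = 19.
Step 5: Check 19 ≤ 62.5000? Yes ✓.

K = 10/4, Plünnecke-Ruzsa bound K³|A| ≈ 62.5000, |3A| = 19, inequality holds.


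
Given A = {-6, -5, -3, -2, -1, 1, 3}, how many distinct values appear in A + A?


A + A = {a + a' : a, a' ∈ A}; |A| = 7.
General bounds: 2|A| - 1 ≤ |A + A| ≤ |A|(|A|+1)/2, i.e. 13 ≤ |A + A| ≤ 28.
Lower bound 2|A|-1 is attained iff A is an arithmetic progression.
Enumerate sums a + a' for a ≤ a' (symmetric, so this suffices):
a = -6: -6+-6=-12, -6+-5=-11, -6+-3=-9, -6+-2=-8, -6+-1=-7, -6+1=-5, -6+3=-3
a = -5: -5+-5=-10, -5+-3=-8, -5+-2=-7, -5+-1=-6, -5+1=-4, -5+3=-2
a = -3: -3+-3=-6, -3+-2=-5, -3+-1=-4, -3+1=-2, -3+3=0
a = -2: -2+-2=-4, -2+-1=-3, -2+1=-1, -2+3=1
a = -1: -1+-1=-2, -1+1=0, -1+3=2
a = 1: 1+1=2, 1+3=4
a = 3: 3+3=6
Distinct sums: {-12, -11, -10, -9, -8, -7, -6, -5, -4, -3, -2, -1, 0, 1, 2, 4, 6}
|A + A| = 17

|A + A| = 17


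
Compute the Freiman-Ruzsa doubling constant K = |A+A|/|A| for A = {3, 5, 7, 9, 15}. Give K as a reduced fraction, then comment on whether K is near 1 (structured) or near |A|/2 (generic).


|A| = 5.
Compute A + A by enumerating all 25 pairs.
A + A = {6, 8, 10, 12, 14, 16, 18, 20, 22, 24, 30}, so |A + A| = 11.
K = |A + A| / |A| = 11/5 (already in lowest terms) ≈ 2.2000.
Reference: AP of size 5 gives K = 9/5 ≈ 1.8000; a fully generic set of size 5 gives K ≈ 3.0000.

|A| = 5, |A + A| = 11, K = 11/5.


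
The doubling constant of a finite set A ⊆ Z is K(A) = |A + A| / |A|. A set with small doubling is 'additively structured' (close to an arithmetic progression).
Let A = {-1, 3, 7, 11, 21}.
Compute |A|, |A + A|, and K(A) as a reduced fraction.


|A| = 5.
Compute A + A by enumerating all 25 pairs.
A + A = {-2, 2, 6, 10, 14, 18, 20, 22, 24, 28, 32, 42}, so |A + A| = 12.
K = |A + A| / |A| = 12/5 (already in lowest terms) ≈ 2.4000.
Reference: AP of size 5 gives K = 9/5 ≈ 1.8000; a fully generic set of size 5 gives K ≈ 3.0000.

|A| = 5, |A + A| = 12, K = 12/5.


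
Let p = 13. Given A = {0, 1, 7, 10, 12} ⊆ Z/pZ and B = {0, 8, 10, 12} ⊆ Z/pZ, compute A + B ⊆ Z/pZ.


Work in Z/13Z: reduce every sum a + b modulo 13.
Enumerate all 20 pairs:
a = 0: 0+0=0, 0+8=8, 0+10=10, 0+12=12
a = 1: 1+0=1, 1+8=9, 1+10=11, 1+12=0
a = 7: 7+0=7, 7+8=2, 7+10=4, 7+12=6
a = 10: 10+0=10, 10+8=5, 10+10=7, 10+12=9
a = 12: 12+0=12, 12+8=7, 12+10=9, 12+12=11
Distinct residues collected: {0, 1, 2, 4, 5, 6, 7, 8, 9, 10, 11, 12}
|A + B| = 12 (out of 13 total residues).

A + B = {0, 1, 2, 4, 5, 6, 7, 8, 9, 10, 11, 12}


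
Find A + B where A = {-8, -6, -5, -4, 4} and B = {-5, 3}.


A + B = {a + b : a ∈ A, b ∈ B}.
Enumerate all |A|·|B| = 5·2 = 10 pairs (a, b) and collect distinct sums.
a = -8: -8+-5=-13, -8+3=-5
a = -6: -6+-5=-11, -6+3=-3
a = -5: -5+-5=-10, -5+3=-2
a = -4: -4+-5=-9, -4+3=-1
a = 4: 4+-5=-1, 4+3=7
Collecting distinct sums: A + B = {-13, -11, -10, -9, -5, -3, -2, -1, 7}
|A + B| = 9

A + B = {-13, -11, -10, -9, -5, -3, -2, -1, 7}


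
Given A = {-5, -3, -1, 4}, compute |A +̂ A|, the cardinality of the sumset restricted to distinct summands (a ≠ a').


Restricted sumset: A +̂ A = {a + a' : a ∈ A, a' ∈ A, a ≠ a'}.
Equivalently, take A + A and drop any sum 2a that is achievable ONLY as a + a for a ∈ A (i.e. sums representable only with equal summands).
Enumerate pairs (a, a') with a < a' (symmetric, so each unordered pair gives one sum; this covers all a ≠ a'):
  -5 + -3 = -8
  -5 + -1 = -6
  -5 + 4 = -1
  -3 + -1 = -4
  -3 + 4 = 1
  -1 + 4 = 3
Collected distinct sums: {-8, -6, -4, -1, 1, 3}
|A +̂ A| = 6
(Reference bound: |A +̂ A| ≥ 2|A| - 3 for |A| ≥ 2, with |A| = 4 giving ≥ 5.)

|A +̂ A| = 6


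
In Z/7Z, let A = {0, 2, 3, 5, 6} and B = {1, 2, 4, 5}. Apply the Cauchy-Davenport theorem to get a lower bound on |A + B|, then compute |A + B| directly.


Cauchy-Davenport: |A + B| ≥ min(p, |A| + |B| - 1) for A, B nonempty in Z/pZ.
|A| = 5, |B| = 4, p = 7.
CD lower bound = min(7, 5 + 4 - 1) = min(7, 8) = 7.
Compute A + B mod 7 directly:
a = 0: 0+1=1, 0+2=2, 0+4=4, 0+5=5
a = 2: 2+1=3, 2+2=4, 2+4=6, 2+5=0
a = 3: 3+1=4, 3+2=5, 3+4=0, 3+5=1
a = 5: 5+1=6, 5+2=0, 5+4=2, 5+5=3
a = 6: 6+1=0, 6+2=1, 6+4=3, 6+5=4
A + B = {0, 1, 2, 3, 4, 5, 6}, so |A + B| = 7.
Verify: 7 ≥ 7? Yes ✓.

CD lower bound = 7, actual |A + B| = 7.


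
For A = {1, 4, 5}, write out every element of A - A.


A - A = {a - a' : a, a' ∈ A}.
Compute a - a' for each ordered pair (a, a'):
a = 1: 1-1=0, 1-4=-3, 1-5=-4
a = 4: 4-1=3, 4-4=0, 4-5=-1
a = 5: 5-1=4, 5-4=1, 5-5=0
Collecting distinct values (and noting 0 appears from a-a):
A - A = {-4, -3, -1, 0, 1, 3, 4}
|A - A| = 7

A - A = {-4, -3, -1, 0, 1, 3, 4}


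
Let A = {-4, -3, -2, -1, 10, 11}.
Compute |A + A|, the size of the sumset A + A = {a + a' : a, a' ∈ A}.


A + A = {a + a' : a, a' ∈ A}; |A| = 6.
General bounds: 2|A| - 1 ≤ |A + A| ≤ |A|(|A|+1)/2, i.e. 11 ≤ |A + A| ≤ 21.
Lower bound 2|A|-1 is attained iff A is an arithmetic progression.
Enumerate sums a + a' for a ≤ a' (symmetric, so this suffices):
a = -4: -4+-4=-8, -4+-3=-7, -4+-2=-6, -4+-1=-5, -4+10=6, -4+11=7
a = -3: -3+-3=-6, -3+-2=-5, -3+-1=-4, -3+10=7, -3+11=8
a = -2: -2+-2=-4, -2+-1=-3, -2+10=8, -2+11=9
a = -1: -1+-1=-2, -1+10=9, -1+11=10
a = 10: 10+10=20, 10+11=21
a = 11: 11+11=22
Distinct sums: {-8, -7, -6, -5, -4, -3, -2, 6, 7, 8, 9, 10, 20, 21, 22}
|A + A| = 15

|A + A| = 15


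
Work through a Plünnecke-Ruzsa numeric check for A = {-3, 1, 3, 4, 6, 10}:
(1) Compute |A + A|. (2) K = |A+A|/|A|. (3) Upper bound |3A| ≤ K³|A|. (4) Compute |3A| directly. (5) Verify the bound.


|A| = 6.
Step 1: Compute A + A by enumerating all 36 pairs.
A + A = {-6, -2, 0, 1, 2, 3, 4, 5, 6, 7, 8, 9, 10, 11, 12, 13, 14, 16, 20}, so |A + A| = 19.
Step 2: Doubling constant K = |A + A|/|A| = 19/6 = 19/6 ≈ 3.1667.
Step 3: Plünnecke-Ruzsa gives |3A| ≤ K³·|A| = (3.1667)³ · 6 ≈ 190.5278.
Step 4: Compute 3A = A + A + A directly by enumerating all triples (a,b,c) ∈ A³; |3A| = 32.
Step 5: Check 32 ≤ 190.5278? Yes ✓.

K = 19/6, Plünnecke-Ruzsa bound K³|A| ≈ 190.5278, |3A| = 32, inequality holds.


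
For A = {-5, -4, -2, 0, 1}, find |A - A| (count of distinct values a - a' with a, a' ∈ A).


A - A = {a - a' : a, a' ∈ A}; |A| = 5.
Bounds: 2|A|-1 ≤ |A - A| ≤ |A|² - |A| + 1, i.e. 9 ≤ |A - A| ≤ 21.
Note: 0 ∈ A - A always (from a - a). The set is symmetric: if d ∈ A - A then -d ∈ A - A.
Enumerate nonzero differences d = a - a' with a > a' (then include -d):
Positive differences: {1, 2, 3, 4, 5, 6}
Full difference set: {0} ∪ (positive diffs) ∪ (negative diffs).
|A - A| = 1 + 2·6 = 13 (matches direct enumeration: 13).

|A - A| = 13


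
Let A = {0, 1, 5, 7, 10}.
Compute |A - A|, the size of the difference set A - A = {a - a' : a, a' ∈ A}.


A - A = {a - a' : a, a' ∈ A}; |A| = 5.
Bounds: 2|A|-1 ≤ |A - A| ≤ |A|² - |A| + 1, i.e. 9 ≤ |A - A| ≤ 21.
Note: 0 ∈ A - A always (from a - a). The set is symmetric: if d ∈ A - A then -d ∈ A - A.
Enumerate nonzero differences d = a - a' with a > a' (then include -d):
Positive differences: {1, 2, 3, 4, 5, 6, 7, 9, 10}
Full difference set: {0} ∪ (positive diffs) ∪ (negative diffs).
|A - A| = 1 + 2·9 = 19 (matches direct enumeration: 19).

|A - A| = 19


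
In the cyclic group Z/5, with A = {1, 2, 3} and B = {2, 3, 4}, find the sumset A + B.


Work in Z/5Z: reduce every sum a + b modulo 5.
Enumerate all 9 pairs:
a = 1: 1+2=3, 1+3=4, 1+4=0
a = 2: 2+2=4, 2+3=0, 2+4=1
a = 3: 3+2=0, 3+3=1, 3+4=2
Distinct residues collected: {0, 1, 2, 3, 4}
|A + B| = 5 (out of 5 total residues).

A + B = {0, 1, 2, 3, 4}


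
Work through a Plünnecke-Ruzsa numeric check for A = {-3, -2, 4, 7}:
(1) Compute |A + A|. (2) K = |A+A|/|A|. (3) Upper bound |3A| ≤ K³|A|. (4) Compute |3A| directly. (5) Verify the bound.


|A| = 4.
Step 1: Compute A + A by enumerating all 16 pairs.
A + A = {-6, -5, -4, 1, 2, 4, 5, 8, 11, 14}, so |A + A| = 10.
Step 2: Doubling constant K = |A + A|/|A| = 10/4 = 10/4 ≈ 2.5000.
Step 3: Plünnecke-Ruzsa gives |3A| ≤ K³·|A| = (2.5000)³ · 4 ≈ 62.5000.
Step 4: Compute 3A = A + A + A directly by enumerating all triples (a,b,c) ∈ A³; |3A| = 19.
Step 5: Check 19 ≤ 62.5000? Yes ✓.

K = 10/4, Plünnecke-Ruzsa bound K³|A| ≈ 62.5000, |3A| = 19, inequality holds.


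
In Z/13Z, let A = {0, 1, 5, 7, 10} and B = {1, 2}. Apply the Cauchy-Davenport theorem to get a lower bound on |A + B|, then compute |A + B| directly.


Cauchy-Davenport: |A + B| ≥ min(p, |A| + |B| - 1) for A, B nonempty in Z/pZ.
|A| = 5, |B| = 2, p = 13.
CD lower bound = min(13, 5 + 2 - 1) = min(13, 6) = 6.
Compute A + B mod 13 directly:
a = 0: 0+1=1, 0+2=2
a = 1: 1+1=2, 1+2=3
a = 5: 5+1=6, 5+2=7
a = 7: 7+1=8, 7+2=9
a = 10: 10+1=11, 10+2=12
A + B = {1, 2, 3, 6, 7, 8, 9, 11, 12}, so |A + B| = 9.
Verify: 9 ≥ 6? Yes ✓.

CD lower bound = 6, actual |A + B| = 9.


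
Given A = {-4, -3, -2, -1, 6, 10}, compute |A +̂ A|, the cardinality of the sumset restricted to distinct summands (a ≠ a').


Restricted sumset: A +̂ A = {a + a' : a ∈ A, a' ∈ A, a ≠ a'}.
Equivalently, take A + A and drop any sum 2a that is achievable ONLY as a + a for a ∈ A (i.e. sums representable only with equal summands).
Enumerate pairs (a, a') with a < a' (symmetric, so each unordered pair gives one sum; this covers all a ≠ a'):
  -4 + -3 = -7
  -4 + -2 = -6
  -4 + -1 = -5
  -4 + 6 = 2
  -4 + 10 = 6
  -3 + -2 = -5
  -3 + -1 = -4
  -3 + 6 = 3
  -3 + 10 = 7
  -2 + -1 = -3
  -2 + 6 = 4
  -2 + 10 = 8
  -1 + 6 = 5
  -1 + 10 = 9
  6 + 10 = 16
Collected distinct sums: {-7, -6, -5, -4, -3, 2, 3, 4, 5, 6, 7, 8, 9, 16}
|A +̂ A| = 14
(Reference bound: |A +̂ A| ≥ 2|A| - 3 for |A| ≥ 2, with |A| = 6 giving ≥ 9.)

|A +̂ A| = 14


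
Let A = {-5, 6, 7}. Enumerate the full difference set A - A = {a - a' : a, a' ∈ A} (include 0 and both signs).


A - A = {a - a' : a, a' ∈ A}.
Compute a - a' for each ordered pair (a, a'):
a = -5: -5--5=0, -5-6=-11, -5-7=-12
a = 6: 6--5=11, 6-6=0, 6-7=-1
a = 7: 7--5=12, 7-6=1, 7-7=0
Collecting distinct values (and noting 0 appears from a-a):
A - A = {-12, -11, -1, 0, 1, 11, 12}
|A - A| = 7

A - A = {-12, -11, -1, 0, 1, 11, 12}


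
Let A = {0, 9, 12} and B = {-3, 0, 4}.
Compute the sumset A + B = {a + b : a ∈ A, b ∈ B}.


A + B = {a + b : a ∈ A, b ∈ B}.
Enumerate all |A|·|B| = 3·3 = 9 pairs (a, b) and collect distinct sums.
a = 0: 0+-3=-3, 0+0=0, 0+4=4
a = 9: 9+-3=6, 9+0=9, 9+4=13
a = 12: 12+-3=9, 12+0=12, 12+4=16
Collecting distinct sums: A + B = {-3, 0, 4, 6, 9, 12, 13, 16}
|A + B| = 8

A + B = {-3, 0, 4, 6, 9, 12, 13, 16}


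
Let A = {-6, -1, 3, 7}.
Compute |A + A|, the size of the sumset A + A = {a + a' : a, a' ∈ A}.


A + A = {a + a' : a, a' ∈ A}; |A| = 4.
General bounds: 2|A| - 1 ≤ |A + A| ≤ |A|(|A|+1)/2, i.e. 7 ≤ |A + A| ≤ 10.
Lower bound 2|A|-1 is attained iff A is an arithmetic progression.
Enumerate sums a + a' for a ≤ a' (symmetric, so this suffices):
a = -6: -6+-6=-12, -6+-1=-7, -6+3=-3, -6+7=1
a = -1: -1+-1=-2, -1+3=2, -1+7=6
a = 3: 3+3=6, 3+7=10
a = 7: 7+7=14
Distinct sums: {-12, -7, -3, -2, 1, 2, 6, 10, 14}
|A + A| = 9

|A + A| = 9


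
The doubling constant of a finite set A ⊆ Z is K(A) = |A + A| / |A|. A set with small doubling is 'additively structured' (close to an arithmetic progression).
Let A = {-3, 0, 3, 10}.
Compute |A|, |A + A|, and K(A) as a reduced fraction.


|A| = 4.
Compute A + A by enumerating all 16 pairs.
A + A = {-6, -3, 0, 3, 6, 7, 10, 13, 20}, so |A + A| = 9.
K = |A + A| / |A| = 9/4 (already in lowest terms) ≈ 2.2500.
Reference: AP of size 4 gives K = 7/4 ≈ 1.7500; a fully generic set of size 4 gives K ≈ 2.5000.

|A| = 4, |A + A| = 9, K = 9/4.


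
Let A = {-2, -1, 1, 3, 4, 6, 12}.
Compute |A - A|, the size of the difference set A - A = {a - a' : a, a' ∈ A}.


A - A = {a - a' : a, a' ∈ A}; |A| = 7.
Bounds: 2|A|-1 ≤ |A - A| ≤ |A|² - |A| + 1, i.e. 13 ≤ |A - A| ≤ 43.
Note: 0 ∈ A - A always (from a - a). The set is symmetric: if d ∈ A - A then -d ∈ A - A.
Enumerate nonzero differences d = a - a' with a > a' (then include -d):
Positive differences: {1, 2, 3, 4, 5, 6, 7, 8, 9, 11, 13, 14}
Full difference set: {0} ∪ (positive diffs) ∪ (negative diffs).
|A - A| = 1 + 2·12 = 25 (matches direct enumeration: 25).

|A - A| = 25


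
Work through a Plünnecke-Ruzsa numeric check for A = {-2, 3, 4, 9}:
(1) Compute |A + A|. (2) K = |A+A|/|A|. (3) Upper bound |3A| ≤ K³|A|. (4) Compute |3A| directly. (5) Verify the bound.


|A| = 4.
Step 1: Compute A + A by enumerating all 16 pairs.
A + A = {-4, 1, 2, 6, 7, 8, 12, 13, 18}, so |A + A| = 9.
Step 2: Doubling constant K = |A + A|/|A| = 9/4 = 9/4 ≈ 2.2500.
Step 3: Plünnecke-Ruzsa gives |3A| ≤ K³·|A| = (2.2500)³ · 4 ≈ 45.5625.
Step 4: Compute 3A = A + A + A directly by enumerating all triples (a,b,c) ∈ A³; |3A| = 16.
Step 5: Check 16 ≤ 45.5625? Yes ✓.

K = 9/4, Plünnecke-Ruzsa bound K³|A| ≈ 45.5625, |3A| = 16, inequality holds.


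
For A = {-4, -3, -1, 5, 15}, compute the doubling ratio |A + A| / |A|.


|A| = 5.
Compute A + A by enumerating all 25 pairs.
A + A = {-8, -7, -6, -5, -4, -2, 1, 2, 4, 10, 11, 12, 14, 20, 30}, so |A + A| = 15.
K = |A + A| / |A| = 15/5 = 3/1 ≈ 3.0000.
Reference: AP of size 5 gives K = 9/5 ≈ 1.8000; a fully generic set of size 5 gives K ≈ 3.0000.

|A| = 5, |A + A| = 15, K = 15/5 = 3/1.


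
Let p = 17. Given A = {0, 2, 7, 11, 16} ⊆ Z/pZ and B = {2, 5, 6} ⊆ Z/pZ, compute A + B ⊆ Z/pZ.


Work in Z/17Z: reduce every sum a + b modulo 17.
Enumerate all 15 pairs:
a = 0: 0+2=2, 0+5=5, 0+6=6
a = 2: 2+2=4, 2+5=7, 2+6=8
a = 7: 7+2=9, 7+5=12, 7+6=13
a = 11: 11+2=13, 11+5=16, 11+6=0
a = 16: 16+2=1, 16+5=4, 16+6=5
Distinct residues collected: {0, 1, 2, 4, 5, 6, 7, 8, 9, 12, 13, 16}
|A + B| = 12 (out of 17 total residues).

A + B = {0, 1, 2, 4, 5, 6, 7, 8, 9, 12, 13, 16}


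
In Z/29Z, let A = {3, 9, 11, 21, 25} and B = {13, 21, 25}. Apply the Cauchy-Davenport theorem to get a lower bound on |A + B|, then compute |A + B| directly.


Cauchy-Davenport: |A + B| ≥ min(p, |A| + |B| - 1) for A, B nonempty in Z/pZ.
|A| = 5, |B| = 3, p = 29.
CD lower bound = min(29, 5 + 3 - 1) = min(29, 7) = 7.
Compute A + B mod 29 directly:
a = 3: 3+13=16, 3+21=24, 3+25=28
a = 9: 9+13=22, 9+21=1, 9+25=5
a = 11: 11+13=24, 11+21=3, 11+25=7
a = 21: 21+13=5, 21+21=13, 21+25=17
a = 25: 25+13=9, 25+21=17, 25+25=21
A + B = {1, 3, 5, 7, 9, 13, 16, 17, 21, 22, 24, 28}, so |A + B| = 12.
Verify: 12 ≥ 7? Yes ✓.

CD lower bound = 7, actual |A + B| = 12.


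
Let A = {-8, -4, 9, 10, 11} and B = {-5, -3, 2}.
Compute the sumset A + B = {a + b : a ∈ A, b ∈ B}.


A + B = {a + b : a ∈ A, b ∈ B}.
Enumerate all |A|·|B| = 5·3 = 15 pairs (a, b) and collect distinct sums.
a = -8: -8+-5=-13, -8+-3=-11, -8+2=-6
a = -4: -4+-5=-9, -4+-3=-7, -4+2=-2
a = 9: 9+-5=4, 9+-3=6, 9+2=11
a = 10: 10+-5=5, 10+-3=7, 10+2=12
a = 11: 11+-5=6, 11+-3=8, 11+2=13
Collecting distinct sums: A + B = {-13, -11, -9, -7, -6, -2, 4, 5, 6, 7, 8, 11, 12, 13}
|A + B| = 14

A + B = {-13, -11, -9, -7, -6, -2, 4, 5, 6, 7, 8, 11, 12, 13}


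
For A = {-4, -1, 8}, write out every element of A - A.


A - A = {a - a' : a, a' ∈ A}.
Compute a - a' for each ordered pair (a, a'):
a = -4: -4--4=0, -4--1=-3, -4-8=-12
a = -1: -1--4=3, -1--1=0, -1-8=-9
a = 8: 8--4=12, 8--1=9, 8-8=0
Collecting distinct values (and noting 0 appears from a-a):
A - A = {-12, -9, -3, 0, 3, 9, 12}
|A - A| = 7

A - A = {-12, -9, -3, 0, 3, 9, 12}


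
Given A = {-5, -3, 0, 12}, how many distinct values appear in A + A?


A + A = {a + a' : a, a' ∈ A}; |A| = 4.
General bounds: 2|A| - 1 ≤ |A + A| ≤ |A|(|A|+1)/2, i.e. 7 ≤ |A + A| ≤ 10.
Lower bound 2|A|-1 is attained iff A is an arithmetic progression.
Enumerate sums a + a' for a ≤ a' (symmetric, so this suffices):
a = -5: -5+-5=-10, -5+-3=-8, -5+0=-5, -5+12=7
a = -3: -3+-3=-6, -3+0=-3, -3+12=9
a = 0: 0+0=0, 0+12=12
a = 12: 12+12=24
Distinct sums: {-10, -8, -6, -5, -3, 0, 7, 9, 12, 24}
|A + A| = 10

|A + A| = 10
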